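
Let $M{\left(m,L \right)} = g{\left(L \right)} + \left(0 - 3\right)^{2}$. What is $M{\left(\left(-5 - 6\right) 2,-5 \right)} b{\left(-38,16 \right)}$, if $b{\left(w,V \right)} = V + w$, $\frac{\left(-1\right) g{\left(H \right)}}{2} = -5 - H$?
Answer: $-198$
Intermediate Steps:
$g{\left(H \right)} = 10 + 2 H$ ($g{\left(H \right)} = - 2 \left(-5 - H\right) = 10 + 2 H$)
$M{\left(m,L \right)} = 19 + 2 L$ ($M{\left(m,L \right)} = \left(10 + 2 L\right) + \left(0 - 3\right)^{2} = \left(10 + 2 L\right) + \left(-3\right)^{2} = \left(10 + 2 L\right) + 9 = 19 + 2 L$)
$M{\left(\left(-5 - 6\right) 2,-5 \right)} b{\left(-38,16 \right)} = \left(19 + 2 \left(-5\right)\right) \left(16 - 38\right) = \left(19 - 10\right) \left(-22\right) = 9 \left(-22\right) = -198$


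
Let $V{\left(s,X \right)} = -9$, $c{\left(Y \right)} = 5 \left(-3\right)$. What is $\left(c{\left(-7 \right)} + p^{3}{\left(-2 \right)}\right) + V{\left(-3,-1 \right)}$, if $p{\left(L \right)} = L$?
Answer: $-32$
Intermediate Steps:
$c{\left(Y \right)} = -15$
$\left(c{\left(-7 \right)} + p^{3}{\left(-2 \right)}\right) + V{\left(-3,-1 \right)} = \left(-15 + \left(-2\right)^{3}\right) - 9 = \left(-15 - 8\right) - 9 = -23 - 9 = -32$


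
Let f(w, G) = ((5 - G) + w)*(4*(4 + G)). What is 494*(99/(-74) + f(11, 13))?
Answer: 3704259/37 ≈ 1.0012e+5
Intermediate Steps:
f(w, G) = (16 + 4*G)*(5 + w - G) (f(w, G) = (5 + w - G)*(16 + 4*G) = (16 + 4*G)*(5 + w - G))
494*(99/(-74) + f(11, 13)) = 494*(99/(-74) + (80 - 4*13**2 + 4*13 + 16*11 + 4*13*11)) = 494*(99*(-1/74) + (80 - 4*169 + 52 + 176 + 572)) = 494*(-99/74 + (80 - 676 + 52 + 176 + 572)) = 494*(-99/74 + 204) = 494*(14997/74) = 3704259/37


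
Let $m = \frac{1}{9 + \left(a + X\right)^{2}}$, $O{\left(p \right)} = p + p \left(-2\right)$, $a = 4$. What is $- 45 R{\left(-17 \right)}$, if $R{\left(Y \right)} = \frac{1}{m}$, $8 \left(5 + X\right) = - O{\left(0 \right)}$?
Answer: $-450$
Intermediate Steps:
$O{\left(p \right)} = - p$ ($O{\left(p \right)} = p - 2 p = - p$)
$X = -5$ ($X = -5 + \frac{\left(-1\right) \left(\left(-1\right) 0\right)}{8} = -5 + \frac{\left(-1\right) 0}{8} = -5 + \frac{1}{8} \cdot 0 = -5 + 0 = -5$)
$m = \frac{1}{10}$ ($m = \frac{1}{9 + \left(4 - 5\right)^{2}} = \frac{1}{9 + \left(-1\right)^{2}} = \frac{1}{9 + 1} = \frac{1}{10} \approx 0.1$)
$R{\left(Y \right)} = 10$ ($R{\left(Y \right)} = \frac{1}{\frac{1}{10}} = 10$)
$- 45 R{\left(-17 \right)} = \left(-45\right) 10 = -450$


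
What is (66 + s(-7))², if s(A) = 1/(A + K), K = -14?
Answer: 1918225/441 ≈ 4349.7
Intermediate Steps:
s(A) = 1/(-14 + A) (s(A) = 1/(A - 14) = 1/(-14 + A))
(66 + s(-7))² = (66 + 1/(-14 - 7))² = (66 + 1/(-21))² = (66 - 1/21)² = (1385/21)² = 1918225/441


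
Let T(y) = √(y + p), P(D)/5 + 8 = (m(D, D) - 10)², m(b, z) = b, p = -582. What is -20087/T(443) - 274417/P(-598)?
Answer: -274417/1848280 + 20087*I*√139/139 ≈ -0.14847 + 1703.8*I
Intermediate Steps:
P(D) = -40 + 5*(-10 + D)² (P(D) = -40 + 5*(D - 10)² = -40 + 5*(-10 + D)²)
T(y) = √(-582 + y) (T(y) = √(y - 582) = √(-582 + y))
-20087/T(443) - 274417/P(-598) = -20087/√(-582 + 443) - 274417/(-40 + 5*(-10 - 598)²) = -20087*(-I*√139/139) - 274417/(-40 + 5*(-608)²) = -20087*(-I*√139/139) - 274417/(-40 + 5*369664) = -(-20087)*I*√139/139 - 274417/(-40 + 1848320) = 20087*I*√139/139 - 274417/1848280 = -274417/1848280 + 20087*I*√139/139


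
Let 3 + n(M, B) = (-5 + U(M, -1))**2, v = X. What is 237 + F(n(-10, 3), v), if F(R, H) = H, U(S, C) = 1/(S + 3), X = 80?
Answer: 317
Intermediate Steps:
U(S, C) = 1/(3 + S)
v = 80
n(M, B) = -3 + (-5 + 1/(3 + M))**2
237 + F(n(-10, 3), v) = 237 + 80 = 317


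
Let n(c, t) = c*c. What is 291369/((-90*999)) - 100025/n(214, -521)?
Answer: -3722797079/686253060 ≈ -5.4248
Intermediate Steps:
n(c, t) = c²
291369/((-90*999)) - 100025/n(214, -521) = 291369/((-90*999)) - 100025/(214²) = 291369/(-89910) - 100025/45796 = 291369*(-1/89910) - 100025*1/45796 = -97123/29970 - 100025/45796 = -3722797079/686253060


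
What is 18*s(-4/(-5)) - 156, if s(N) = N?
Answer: -708/5 ≈ -141.60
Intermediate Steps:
18*s(-4/(-5)) - 156 = 18*(-4/(-5)) - 156 = 18*(-4*(-1/5)) - 156 = 18*(4/5) - 156 = 72/5 - 156 = -708/5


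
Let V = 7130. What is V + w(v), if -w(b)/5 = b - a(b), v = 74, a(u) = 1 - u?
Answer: 6395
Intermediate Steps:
w(b) = 5 - 10*b (w(b) = -5*(b - (1 - b)) = -5*(b + (-1 + b)) = -5*(-1 + 2*b) = 5 - 10*b)
V + w(v) = 7130 + (5 - 10*74) = 7130 + (5 - 740) = 7130 - 735 = 6395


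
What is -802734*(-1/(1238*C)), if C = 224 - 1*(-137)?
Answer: 401367/223459 ≈ 1.7962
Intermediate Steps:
C = 361 (C = 224 + 137 = 361)
-802734*(-1/(1238*C)) = -802734/(361*(-1238)) = -802734/(-446918) = -802734*(-1/446918) = 401367/223459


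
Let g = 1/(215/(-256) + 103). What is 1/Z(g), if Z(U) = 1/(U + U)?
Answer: 512/26153 ≈ 0.019577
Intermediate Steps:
g = 256/26153 (g = 1/(215*(-1/256) + 103) = 1/(-215/256 + 103) = 1/(26153/256) = 256/26153 ≈ 0.0097886)
Z(U) = 1/(2*U)
1/Z(g) = 1/(1/(2*(256/26153))) = 1/((1/2)*(26153/256)) = 1/(26153/512) = 512/26153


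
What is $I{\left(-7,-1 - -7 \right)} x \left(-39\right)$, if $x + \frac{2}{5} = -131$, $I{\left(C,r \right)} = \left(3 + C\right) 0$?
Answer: $0$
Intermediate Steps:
$I{\left(C,r \right)} = 0$
$x = - \frac{657}{5}$ ($x = - \frac{2}{5} - 131 = - \frac{657}{5} \approx -131.4$)
$I{\left(-7,-1 - -7 \right)} x \left(-39\right) = 0 \left(- \frac{657}{5}\right) \left(-39\right) = 0 \left(-39\right) = 0$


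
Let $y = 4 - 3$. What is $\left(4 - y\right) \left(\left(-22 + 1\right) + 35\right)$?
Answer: $42$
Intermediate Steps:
$y = 1$ ($y = 4 - 3 = 1$)
$\left(4 - y\right) \left(\left(-22 + 1\right) + 35\right) = \left(4 - 1\right) \left(\left(-22 + 1\right) + 35\right) = \left(4 - 1\right) \left(-21 + 35\right) = 3 \cdot 14 = 42$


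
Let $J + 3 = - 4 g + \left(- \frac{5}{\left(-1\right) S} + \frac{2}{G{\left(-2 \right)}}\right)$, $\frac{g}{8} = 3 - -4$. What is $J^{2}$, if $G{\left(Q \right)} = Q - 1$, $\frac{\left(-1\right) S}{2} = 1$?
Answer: $\frac{1907161}{36} \approx 52977.0$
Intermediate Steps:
$S = -2$ ($S = \left(-2\right) 1 = -2$)
$G{\left(Q \right)} = -1 + Q$
$g = 56$ ($g = 8 \left(3 - -4\right) = 8 \left(3 + 4\right) = 8 \cdot 7 = 56$)
$J = - \frac{1381}{6}$ ($J = -3 + \left(\left(-4\right) 56 + \left(- \frac{5}{\left(-1\right) \left(-2\right)} + \frac{2}{-1 - 2}\right)\right) = -3 + \left(-224 + \left(- \frac{5}{2} + \frac{2}{-3}\right)\right) = -3 + \left(-224 + \left(\left(-5\right) \frac{1}{2} + 2 \left(- \frac{1}{3}\right)\right)\right) = -3 - \frac{1363}{6} = - \frac{1381}{6} \approx -230.17$)
$J^{2} = \left(- \frac{1381}{6}\right)^{2} = \frac{1907161}{36}$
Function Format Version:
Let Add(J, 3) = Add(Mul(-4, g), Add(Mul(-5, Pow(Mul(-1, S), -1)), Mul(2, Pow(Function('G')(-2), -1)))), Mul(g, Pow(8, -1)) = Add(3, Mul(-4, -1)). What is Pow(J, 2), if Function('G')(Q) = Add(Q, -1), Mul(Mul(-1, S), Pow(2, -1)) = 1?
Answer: Rational(1907161, 36) ≈ 52977.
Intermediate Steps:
S = -2 (S = Mul(-2, 1) = -2)
Function('G')(Q) = Add(-1, Q)
g = 56 (g = Mul(8, Add(3, Mul(-4, -1))) = Mul(8, Add(3, 4)) = Mul(8, 7) = 56)
J = Rational(-1381, 6) (J = Add(-3, Add(Mul(-4, 56), Add(Mul(-5, Pow(Mul(-1, -2), -1)), Mul(2, Pow(Add(-1, -2), -1))))) = Add(-3, Add(-224, Add(Mul(-5, Pow(2, -1)), Mul(2, Pow(-3, -1))))) = Add(-3, Add(-224, Add(Mul(-5, Rational(1, 2)), Mul(2, Rational(-1, 3))))) = Add(-3, Add(-224, Add(Rational(-5, 2), Rational(-2, 3)))) = Add(-3, Add(-224, Rational(-19, 6))) = Add(-3, Rational(-1363, 6)) = Rational(-1381, 6) ≈ -230.17)
Pow(J, 2) = Pow(Rational(-1381, 6), 2) = Rational(1907161, 36)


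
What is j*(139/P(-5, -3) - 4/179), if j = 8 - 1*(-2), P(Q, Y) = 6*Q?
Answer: -25001/537 ≈ -46.557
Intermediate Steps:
j = 10 (j = 8 + 2 = 10)
j*(139/P(-5, -3) - 4/179) = 10*(139/((6*(-5))) - 4/179) = 10*(139/(-30) - 4*1/179) = 10*(139*(-1/30) - 4/179) = 10*(-139/30 - 4/179) = 10*(-25001/5370) = -25001/537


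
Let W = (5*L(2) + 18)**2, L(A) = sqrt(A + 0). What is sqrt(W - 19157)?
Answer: 3*sqrt(-2087 + 20*sqrt(2)) ≈ 136.12*I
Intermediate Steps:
L(A) = sqrt(A)
W = (18 + 5*sqrt(2))**2 (W = (5*sqrt(2) + 18)**2 = (18 + 5*sqrt(2))**2 ≈ 628.56)
sqrt(W - 19157) = sqrt((374 + 180*sqrt(2)) - 19157) = sqrt(-18783 + 180*sqrt(2))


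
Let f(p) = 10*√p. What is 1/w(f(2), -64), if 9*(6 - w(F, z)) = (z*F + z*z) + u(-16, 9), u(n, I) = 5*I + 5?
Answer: -9207/3981316 - 360*√2/995329 ≈ -0.0028241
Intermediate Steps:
u(n, I) = 5 + 5*I
w(F, z) = 4/9 - z²/9 - F*z/9 (w(F, z) = 6 - ((z*F + z*z) + (5 + 5*9))/9 = 6 - ((F*z + z²) + (5 + 45))/9 = 6 - ((z² + F*z) + 50)/9 = 6 - (50 + z² + F*z)/9 = 6 + (-50/9 - z²/9 - F*z/9) = 4/9 - z²/9 - F*z/9)
1/w(f(2), -64) = 1/(4/9 - ⅑*(-64)² - ⅑*10*√2*(-64)) = 1/(4/9 - ⅑*4096 + 640*√2/9) = 1/(4/9 - 4096/9 + 640*√2/9) = 1/(-1364/3 + 640*√2/9)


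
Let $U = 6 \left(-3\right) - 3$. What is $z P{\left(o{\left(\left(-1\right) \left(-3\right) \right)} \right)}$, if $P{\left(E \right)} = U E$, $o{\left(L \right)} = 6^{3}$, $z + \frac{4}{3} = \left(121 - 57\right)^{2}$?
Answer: $-18573408$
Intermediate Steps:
$z = \frac{12284}{3}$ ($z = - \frac{4}{3} + \left(121 - 57\right)^{2} = - \frac{4}{3} + 64^{2} = - \frac{4}{3} + 4096 = \frac{12284}{3} \approx 4094.7$)
$U = -21$ ($U = -18 - 3 = -21$)
$o{\left(L \right)} = 216$
$P{\left(E \right)} = - 21 E$
$z P{\left(o{\left(\left(-1\right) \left(-3\right) \right)} \right)} = \frac{12284 \left(\left(-21\right) 216\right)}{3} = \frac{12284}{3} \left(-4536\right) = -18573408$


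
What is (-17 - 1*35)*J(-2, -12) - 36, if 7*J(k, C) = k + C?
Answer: 68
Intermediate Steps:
J(k, C) = C/7 + k/7 (J(k, C) = (k + C)/7 = (C + k)/7 = C/7 + k/7)
(-17 - 1*35)*J(-2, -12) - 36 = (-17 - 1*35)*((⅐)*(-12) + (⅐)*(-2)) - 36 = (-17 - 35)*(-12/7 - 2/7) - 36 = -52*(-2) - 36 = 104 - 36 = 68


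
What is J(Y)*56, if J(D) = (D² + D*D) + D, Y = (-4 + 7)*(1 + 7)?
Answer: 65856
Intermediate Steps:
Y = 24 (Y = 3*8 = 24)
J(D) = D + 2*D² (J(D) = (D² + D²) + D = 2*D² + D = D + 2*D²)
J(Y)*56 = (24*(1 + 2*24))*56 = (24*(1 + 48))*56 = (24*49)*56 = 1176*56 = 65856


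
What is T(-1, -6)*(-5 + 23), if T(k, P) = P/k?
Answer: 108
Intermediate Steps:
T(-1, -6)*(-5 + 23) = (-6/(-1))*(-5 + 23) = -6*(-1)*18 = 6*18 = 108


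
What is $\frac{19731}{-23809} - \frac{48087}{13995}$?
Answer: $- \frac{157893192}{37022995} \approx -4.2647$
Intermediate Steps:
$\frac{19731}{-23809} - \frac{48087}{13995} = 19731 \left(- \frac{1}{23809}\right) - \frac{5343}{1555} = - \frac{19731}{23809} - \frac{5343}{1555} = - \frac{157893192}{37022995}$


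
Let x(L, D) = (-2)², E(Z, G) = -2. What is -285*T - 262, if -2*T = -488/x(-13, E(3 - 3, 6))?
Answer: -17647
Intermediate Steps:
x(L, D) = 4
T = 61 (T = -(-244)/4 = -½*(-122) = 61)
-285*T - 262 = -285*61 - 262 = -17385 - 262 = -17647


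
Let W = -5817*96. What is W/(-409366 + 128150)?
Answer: 17451/8788 ≈ 1.9858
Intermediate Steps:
W = -558432
W/(-409366 + 128150) = -558432/(-409366 + 128150) = -558432/(-281216) = -558432*(-1/281216) = 17451/8788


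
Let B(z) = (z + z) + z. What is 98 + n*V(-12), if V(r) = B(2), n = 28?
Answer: 266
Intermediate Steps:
B(z) = 3*z (B(z) = 2*z + z = 3*z)
V(r) = 6 (V(r) = 3*2 = 6)
98 + n*V(-12) = 98 + 28*6 = 98 + 168 = 266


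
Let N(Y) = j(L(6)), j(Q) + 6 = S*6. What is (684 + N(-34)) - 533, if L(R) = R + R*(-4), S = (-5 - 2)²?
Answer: 439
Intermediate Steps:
S = 49 (S = (-7)² = 49)
L(R) = -3*R (L(R) = R - 4*R = -3*R)
j(Q) = 288 (j(Q) = -6 + 49*6 = -6 + 294 = 288)
N(Y) = 288
(684 + N(-34)) - 533 = (684 + 288) - 533 = 972 - 533 = 439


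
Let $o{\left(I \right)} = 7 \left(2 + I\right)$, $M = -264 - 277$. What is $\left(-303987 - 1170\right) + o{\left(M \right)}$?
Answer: $-308930$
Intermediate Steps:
$M = -541$
$o{\left(I \right)} = 14 + 7 I$
$\left(-303987 - 1170\right) + o{\left(M \right)} = \left(-303987 - 1170\right) + \left(14 + 7 \left(-541\right)\right) = -305157 + \left(14 - 3787\right) = -305157 - 3773 = -308930$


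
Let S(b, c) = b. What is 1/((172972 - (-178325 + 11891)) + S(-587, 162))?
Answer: 1/338819 ≈ 2.9514e-6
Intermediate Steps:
1/((172972 - (-178325 + 11891)) + S(-587, 162)) = 1/((172972 - (-178325 + 11891)) - 587) = 1/((172972 - 1*(-166434)) - 587) = 1/((172972 + 166434) - 587) = 1/(339406 - 587) = 1/338819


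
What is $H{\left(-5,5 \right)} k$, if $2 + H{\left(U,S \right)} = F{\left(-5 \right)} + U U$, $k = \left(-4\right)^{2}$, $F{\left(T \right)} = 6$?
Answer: $464$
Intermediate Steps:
$k = 16$
$H{\left(U,S \right)} = 4 + U^{2}$ ($H{\left(U,S \right)} = -2 + \left(6 + U U\right) = -2 + \left(6 + U^{2}\right) = 4 + U^{2}$)
$H{\left(-5,5 \right)} k = \left(4 + \left(-5\right)^{2}\right) 16 = \left(4 + 25\right) 16 = 29 \cdot 16 = 464$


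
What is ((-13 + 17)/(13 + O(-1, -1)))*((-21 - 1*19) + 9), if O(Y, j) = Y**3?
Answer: -31/3 ≈ -10.333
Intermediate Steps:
((-13 + 17)/(13 + O(-1, -1)))*((-21 - 1*19) + 9) = ((-13 + 17)/(13 + (-1)**3))*((-21 - 1*19) + 9) = (4/(13 - 1))*((-21 - 19) + 9) = (4/12)*(-40 + 9) = (4*(1/12))*(-31) = (1/3)*(-31) = -31/3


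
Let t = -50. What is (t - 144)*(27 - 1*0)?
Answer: -5238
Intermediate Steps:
(t - 144)*(27 - 1*0) = (-50 - 144)*(27 - 1*0) = -194*(27 + 0) = -194*27 = -5238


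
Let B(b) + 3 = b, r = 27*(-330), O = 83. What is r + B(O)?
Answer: -8830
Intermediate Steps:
r = -8910
B(b) = -3 + b
r + B(O) = -8910 + (-3 + 83) = -8910 + 80 = -8830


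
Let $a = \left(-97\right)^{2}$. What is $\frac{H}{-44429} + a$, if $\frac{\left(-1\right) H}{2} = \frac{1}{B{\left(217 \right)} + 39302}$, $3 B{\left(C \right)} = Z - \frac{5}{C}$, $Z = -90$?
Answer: $\frac{1526777986586027}{162267827249} \approx 9409.0$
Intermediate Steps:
$B{\left(C \right)} = -30 - \frac{5}{3 C}$ ($B{\left(C \right)} = \frac{-90 - \frac{5}{C}}{3} = -30 - \frac{5}{3 C}$)
$a = 9409$
$H = - \frac{1302}{25566067}$ ($H = - \frac{2}{\left(-30 - \frac{5}{3 \cdot 217}\right) + 39302} = - \frac{2}{\left(-30 - \frac{5}{651}\right) + 39302} = - \frac{2}{- \frac{19535}{651} + 39302} = - \frac{2}{\frac{25566067}{651}} = \left(-2\right) \frac{651}{25566067} = - \frac{1302}{25566067} \approx -5.0927 \cdot 10^{-5}$)
$\frac{H}{-44429} + a = - \frac{1302}{25566067 \left(-44429\right)} + 9409 = \left(- \frac{1302}{25566067}\right) \left(- \frac{1}{44429}\right) + 9409 = \frac{186}{162267827249} + 9409 = \frac{1526777986586027}{162267827249}$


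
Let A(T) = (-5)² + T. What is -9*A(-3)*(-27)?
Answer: 5346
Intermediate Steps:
A(T) = 25 + T
-9*A(-3)*(-27) = -9*(25 - 3)*(-27) = -9*22*(-27) = -198*(-27) = 5346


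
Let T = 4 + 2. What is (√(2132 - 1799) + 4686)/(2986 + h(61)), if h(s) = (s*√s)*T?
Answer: (4686 + 3*√37)/(2986 + 366*√61) ≈ 0.80489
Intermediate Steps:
T = 6
h(s) = 6*s^(3/2) (h(s) = (s*√s)*6 = s^(3/2)*6 = 6*s^(3/2))
(√(2132 - 1799) + 4686)/(2986 + h(61)) = (√(2132 - 1799) + 4686)/(2986 + 6*61^(3/2)) = (√333 + 4686)/(2986 + 6*(61*√61)) = (3*√37 + 4686)/(2986 + 366*√61) = (4686 + 3*√37)/(2986 + 366*√61)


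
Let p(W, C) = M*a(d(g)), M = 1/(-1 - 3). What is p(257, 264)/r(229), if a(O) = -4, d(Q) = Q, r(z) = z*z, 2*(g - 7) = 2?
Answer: 1/52441 ≈ 1.9069e-5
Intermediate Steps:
g = 8 (g = 7 + (1/2)*2 = 7 + 1 = 8)
r(z) = z**2
M = -1/4 (M = 1/(-4) = -1/4 ≈ -0.25000)
p(W, C) = 1 (p(W, C) = -1/4*(-4) = 1)
p(257, 264)/r(229) = 1/229**2 = 1/52441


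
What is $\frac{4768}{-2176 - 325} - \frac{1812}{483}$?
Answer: $- \frac{2278252}{402661} \approx -5.658$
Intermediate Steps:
$\frac{4768}{-2176 - 325} - \frac{1812}{483} = \frac{4768}{-2501} - \frac{604}{161} = 4768 \left(- \frac{1}{2501}\right) - \frac{604}{161} = - \frac{4768}{2501} - \frac{604}{161} = - \frac{2278252}{402661}$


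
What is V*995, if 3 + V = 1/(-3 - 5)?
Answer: -24875/8 ≈ -3109.4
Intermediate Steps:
V = -25/8 (V = -3 + 1/(-3 - 5) = -3 + 1/(-8) = -3 - 1/8 = -25/8 ≈ -3.1250)
V*995 = -25/8*995 = -24875/8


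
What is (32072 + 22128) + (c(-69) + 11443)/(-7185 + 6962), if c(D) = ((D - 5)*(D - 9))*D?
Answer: 12473425/223 ≈ 55935.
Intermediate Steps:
c(D) = D*(-9 + D)*(-5 + D) (c(D) = ((-5 + D)*(-9 + D))*D = ((-9 + D)*(-5 + D))*D = D*(-9 + D)*(-5 + D))
(32072 + 22128) + (c(-69) + 11443)/(-7185 + 6962) = (32072 + 22128) + (-69*(45 + (-69)**2 - 14*(-69)) + 11443)/(-7185 + 6962) = 54200 + (-69*(45 + 4761 + 966) + 11443)/(-223) = 54200 + (-69*5772 + 11443)*(-1/223) = 54200 + (-398268 + 11443)*(-1/223) = 54200 - 386825*(-1/223) = 54200 + 386825/223 = 12473425/223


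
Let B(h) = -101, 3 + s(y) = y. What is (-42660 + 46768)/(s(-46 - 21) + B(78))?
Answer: -4108/171 ≈ -24.023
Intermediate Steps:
s(y) = -3 + y
(-42660 + 46768)/(s(-46 - 21) + B(78)) = (-42660 + 46768)/((-3 + (-46 - 21)) - 101) = 4108/((-3 - 67) - 101) = 4108/(-70 - 101) = 4108/(-171) = 4108*(-1/171) = -4108/171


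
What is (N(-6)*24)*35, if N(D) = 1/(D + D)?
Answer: -70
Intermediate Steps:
N(D) = 1/(2*D)
(N(-6)*24)*35 = (((1/2)/(-6))*24)*35 = (((1/2)*(-1/6))*24)*35 = -1/12*24*35 = -2*35 = -70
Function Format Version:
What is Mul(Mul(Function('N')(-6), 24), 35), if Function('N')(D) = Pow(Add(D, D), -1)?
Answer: -70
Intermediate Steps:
Function('N')(D) = Mul(Rational(1, 2), Pow(D, -1)) (Function('N')(D) = Pow(Mul(2, D), -1) = Mul(Rational(1, 2), Pow(D, -1)))
Mul(Mul(Function('N')(-6), 24), 35) = Mul(Mul(Mul(Rational(1, 2), Pow(-6, -1)), 24), 35) = Mul(Mul(Mul(Rational(1, 2), Rational(-1, 6)), 24), 35) = Mul(Mul(Rational(-1, 12), 24), 35) = Mul(-2, 35) = -70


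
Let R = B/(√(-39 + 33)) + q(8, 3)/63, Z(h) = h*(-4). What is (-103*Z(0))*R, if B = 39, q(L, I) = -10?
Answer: 0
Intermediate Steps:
Z(h) = -4*h
R = -10/63 - 13*I*√6/2 (R = 39/(√(-39 + 33)) - 10/63 = 39/(√(-6)) - 10*1/63 = 39/((I*√6)) - 10/63 = 39*(-I*√6/6) - 10/63 = -13*I*√6/2 - 10/63 = -10/63 - 13*I*√6/2 ≈ -0.15873 - 15.922*I)
(-103*Z(0))*R = (-(-412)*0)*(-10/63 - 13*I*√6/2) = (-103*0)*(-10/63 - 13*I*√6/2) = 0*(-10/63 - 13*I*√6/2) = 0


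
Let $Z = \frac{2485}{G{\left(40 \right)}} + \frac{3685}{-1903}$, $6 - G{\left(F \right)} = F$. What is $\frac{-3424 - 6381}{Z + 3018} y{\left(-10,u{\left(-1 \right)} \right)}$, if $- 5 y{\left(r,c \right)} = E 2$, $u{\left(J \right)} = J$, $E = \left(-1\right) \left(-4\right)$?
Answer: $\frac{92276816}{17310581} \approx 5.3307$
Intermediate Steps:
$E = 4$
$G{\left(F \right)} = 6 - F$
$y{\left(r,c \right)} = - \frac{8}{5}$ ($y{\left(r,c \right)} = - \frac{4 \cdot 2}{5} = \left(- \frac{1}{5}\right) 8 = - \frac{8}{5}$)
$Z = - \frac{441295}{5882}$ ($Z = \frac{2485}{6 - 40} + \frac{3685}{-1903} = \frac{2485}{6 - 40} + 3685 \left(- \frac{1}{1903}\right) = \frac{2485}{-34} - \frac{335}{173} = 2485 \left(- \frac{1}{34}\right) - \frac{335}{173} = - \frac{2485}{34} - \frac{335}{173} = - \frac{441295}{5882} \approx -75.025$)
$\frac{-3424 - 6381}{Z + 3018} y{\left(-10,u{\left(-1 \right)} \right)} = \frac{-3424 - 6381}{- \frac{441295}{5882} + 3018} \left(- \frac{8}{5}\right) = - \frac{9805}{\frac{17310581}{5882}} \left(- \frac{8}{5}\right) = \left(-9805\right) \frac{5882}{17310581} \left(- \frac{8}{5}\right) = \left(- \frac{57673010}{17310581}\right) \left(- \frac{8}{5}\right) = \frac{92276816}{17310581}$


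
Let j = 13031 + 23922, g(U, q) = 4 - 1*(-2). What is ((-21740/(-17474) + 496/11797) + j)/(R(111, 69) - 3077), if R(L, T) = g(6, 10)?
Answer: -3808892651659/316529164619 ≈ -12.033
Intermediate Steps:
g(U, q) = 6 (g(U, q) = 4 + 2 = 6)
j = 36953
R(L, T) = 6
((-21740/(-17474) + 496/11797) + j)/(R(111, 69) - 3077) = ((-21740/(-17474) + 496/11797) + 36953)/(6 - 3077) = ((-21740*(-1/17474) + 496*(1/11797)) + 36953)/(-3071) = ((10870/8737 + 496/11797) + 36953)*(-1/3071) = (132566942/103070389 + 36953)*(-1/3071) = (3808892651659/103070389)*(-1/3071) = -3808892651659/316529164619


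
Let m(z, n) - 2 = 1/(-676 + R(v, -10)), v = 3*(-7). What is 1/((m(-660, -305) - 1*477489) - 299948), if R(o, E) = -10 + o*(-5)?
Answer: -581/451689736 ≈ -1.2863e-6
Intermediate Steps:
v = -21
R(o, E) = -10 - 5*o
m(z, n) = 1161/581 (m(z, n) = 2 + 1/(-676 + (-10 - 5*(-21))) = 2 + 1/(-676 + (-10 + 105)) = 2 + 1/(-676 + 95) = 2 + 1/(-581) = 2 - 1/581 = 1161/581)
1/((m(-660, -305) - 1*477489) - 299948) = 1/((1161/581 - 1*477489) - 299948) = 1/((1161/581 - 477489) - 299948) = 1/(-277419948/581 - 299948) = 1/(-451689736/581) = -581/451689736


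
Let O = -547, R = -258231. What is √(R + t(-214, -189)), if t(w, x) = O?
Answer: I*√258778 ≈ 508.7*I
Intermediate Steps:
t(w, x) = -547
√(R + t(-214, -189)) = √(-258231 - 547) = √(-258778) = I*√258778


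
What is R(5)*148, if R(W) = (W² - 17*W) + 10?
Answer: -7400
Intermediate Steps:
R(W) = 10 + W² - 17*W
R(5)*148 = (10 + 5² - 17*5)*148 = (10 + 25 - 85)*148 = -50*148 = -7400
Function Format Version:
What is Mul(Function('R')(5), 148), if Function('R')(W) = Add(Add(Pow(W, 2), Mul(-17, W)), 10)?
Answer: -7400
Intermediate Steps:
Function('R')(W) = Add(10, Pow(W, 2), Mul(-17, W))
Mul(Function('R')(5), 148) = Mul(Add(10, Pow(5, 2), Mul(-17, 5)), 148) = Mul(Add(10, 25, -85), 148) = Mul(-50, 148) = -7400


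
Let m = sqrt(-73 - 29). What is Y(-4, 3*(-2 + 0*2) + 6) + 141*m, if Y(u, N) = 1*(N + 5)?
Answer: 5 + 141*I*sqrt(102) ≈ 5.0 + 1424.0*I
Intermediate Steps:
m = I*sqrt(102) (m = sqrt(-102) = I*sqrt(102) ≈ 10.1*I)
Y(u, N) = 5 + N (Y(u, N) = 1*(5 + N) = 5 + N)
Y(-4, 3*(-2 + 0*2) + 6) + 141*m = (5 + (3*(-2 + 0*2) + 6)) + 141*(I*sqrt(102)) = (5 + (3*(-2 + 0) + 6)) + 141*I*sqrt(102) = (5 + (3*(-2) + 6)) + 141*I*sqrt(102) = (5 + (-6 + 6)) + 141*I*sqrt(102) = (5 + 0) + 141*I*sqrt(102) = 5 + 141*I*sqrt(102)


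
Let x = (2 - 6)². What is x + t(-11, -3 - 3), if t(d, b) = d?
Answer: 5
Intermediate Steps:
x = 16 (x = (-4)² = 16)
x + t(-11, -3 - 3) = 16 - 11 = 5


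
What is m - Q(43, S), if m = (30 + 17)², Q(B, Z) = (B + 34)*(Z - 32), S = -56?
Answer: 8985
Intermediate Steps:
Q(B, Z) = (-32 + Z)*(34 + B) (Q(B, Z) = (34 + B)*(-32 + Z) = (-32 + Z)*(34 + B))
m = 2209 (m = 47² = 2209)
m - Q(43, S) = 2209 - (-1088 - 32*43 + 34*(-56) + 43*(-56)) = 2209 - (-1088 - 1376 - 1904 - 2408) = 2209 - 1*(-6776) = 2209 + 6776 = 8985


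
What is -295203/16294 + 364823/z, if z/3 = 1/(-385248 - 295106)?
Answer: -4044313981836157/48882 ≈ -8.2736e+10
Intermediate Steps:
z = -3/680354 (z = 3/(-385248 - 295106) = 3/(-680354) = 3*(-1/680354) = -3/680354 ≈ -4.4095e-6)
-295203/16294 + 364823/z = -295203/16294 + 364823/(-3/680354) = -295203*1/16294 + 364823*(-680354/3) = -295203/16294 - 248208787342/3 = -4044313981836157/48882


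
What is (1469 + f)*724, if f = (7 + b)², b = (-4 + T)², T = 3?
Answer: 1109892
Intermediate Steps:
b = 1 (b = (-4 + 3)² = (-1)² = 1)
f = 64 (f = (7 + 1)² = 8² = 64)
(1469 + f)*724 = (1469 + 64)*724 = 1533*724 = 1109892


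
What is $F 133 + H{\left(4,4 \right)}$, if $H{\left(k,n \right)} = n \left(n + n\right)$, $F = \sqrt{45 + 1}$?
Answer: $32 + 133 \sqrt{46} \approx 934.05$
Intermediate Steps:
$F = \sqrt{46} \approx 6.7823$
$H{\left(k,n \right)} = 2 n^{2}$ ($H{\left(k,n \right)} = n 2 n = 2 n^{2}$)
$F 133 + H{\left(4,4 \right)} = \sqrt{46} \cdot 133 + 2 \cdot 4^{2} = 133 \sqrt{46} + 2 \cdot 16 = 133 \sqrt{46} + 32 = 32 + 133 \sqrt{46}$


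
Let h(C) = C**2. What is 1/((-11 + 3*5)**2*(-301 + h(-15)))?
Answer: -1/1216 ≈ -0.00082237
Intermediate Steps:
1/((-11 + 3*5)**2*(-301 + h(-15))) = 1/((-11 + 3*5)**2*(-301 + (-15)**2)) = 1/((-11 + 15)**2*(-301 + 225)) = 1/(4**2*(-76)) = 1/(16*(-76)) = 1/(-1216) = -1/1216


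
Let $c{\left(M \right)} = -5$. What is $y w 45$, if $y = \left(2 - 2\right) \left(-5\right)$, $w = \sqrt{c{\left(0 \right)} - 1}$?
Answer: $0$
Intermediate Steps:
$w = i \sqrt{6}$ ($w = \sqrt{-5 - 1} = \sqrt{-6} = i \sqrt{6} \approx 2.4495 i$)
$y = 0$ ($y = 0 \left(-5\right) = 0$)
$y w 45 = 0 i \sqrt{6} \cdot 45 = 0 \cdot 45 = 0$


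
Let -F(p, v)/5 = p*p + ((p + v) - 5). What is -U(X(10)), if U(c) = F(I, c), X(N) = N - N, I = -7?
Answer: 185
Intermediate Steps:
X(N) = 0
F(p, v) = 25 - 5*p - 5*v - 5*p² (F(p, v) = -5*(p*p + ((p + v) - 5)) = -5*(p² + (-5 + p + v)) = -5*(-5 + p + v + p²) = 25 - 5*p - 5*v - 5*p²)
U(c) = -185 - 5*c (U(c) = 25 - 5*(-7) - 5*c - 5*(-7)² = 25 + 35 - 5*c - 5*49 = 25 + 35 - 5*c - 245 = -185 - 5*c)
-U(X(10)) = -(-185 - 5*0) = -(-185 + 0) = -1*(-185) = 185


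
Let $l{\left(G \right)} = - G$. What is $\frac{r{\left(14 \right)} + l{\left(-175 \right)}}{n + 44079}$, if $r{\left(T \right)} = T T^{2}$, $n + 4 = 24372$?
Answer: $\frac{2919}{68447} \approx 0.042646$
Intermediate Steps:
$n = 24368$ ($n = -4 + 24372 = 24368$)
$r{\left(T \right)} = T^{3}$
$\frac{r{\left(14 \right)} + l{\left(-175 \right)}}{n + 44079} = \frac{14^{3} - -175}{24368 + 44079} = \frac{2744 + 175}{68447} = 2919 \cdot \frac{1}{68447} = \frac{2919}{68447}$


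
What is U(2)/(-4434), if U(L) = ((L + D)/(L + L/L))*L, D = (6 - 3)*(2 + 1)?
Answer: -11/6651 ≈ -0.0016539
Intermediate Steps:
D = 9 (D = 3*3 = 9)
U(L) = L*(9 + L)/(1 + L) (U(L) = ((L + 9)/(L + L/L))*L = ((9 + L)/(L + 1))*L = ((9 + L)/(1 + L))*L = L*(9 + L)/(1 + L))
U(2)/(-4434) = (2*(9 + 2)/(1 + 2))/(-4434) = -11/(2217*3) = -1/4434*22/3 = -11/6651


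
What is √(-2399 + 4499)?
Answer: 10*√21 ≈ 45.826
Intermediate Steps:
√(-2399 + 4499) = √2100 = 10*√21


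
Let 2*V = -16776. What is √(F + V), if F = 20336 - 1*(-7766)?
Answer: √19714 ≈ 140.41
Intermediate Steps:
V = -8388 (V = (½)*(-16776) = -8388)
F = 28102 (F = 20336 + 7766 = 28102)
√(F + V) = √(28102 - 8388) = √19714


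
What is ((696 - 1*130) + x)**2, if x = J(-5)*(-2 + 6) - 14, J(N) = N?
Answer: 283024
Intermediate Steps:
x = -34 (x = -5*(-2 + 6) - 14 = -5*4 - 14 = -20 - 14 = -34)
((696 - 1*130) + x)**2 = ((696 - 1*130) - 34)**2 = ((696 - 130) - 34)**2 = (566 - 34)**2 = 532**2 = 283024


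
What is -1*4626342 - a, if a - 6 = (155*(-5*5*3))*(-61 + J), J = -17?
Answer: -5533098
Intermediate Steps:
a = 906756 (a = 6 + (155*(-5*5*3))*(-61 - 17) = 6 + (155*(-25*3))*(-78) = 6 + (155*(-75))*(-78) = 6 - 11625*(-78) = 6 + 906750 = 906756)
-1*4626342 - a = -1*4626342 - 1*906756 = -4626342 - 906756 = -5533098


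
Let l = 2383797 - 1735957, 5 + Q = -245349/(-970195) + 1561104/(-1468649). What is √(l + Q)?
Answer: √1315279213239440766413568274530/1424875916555 ≈ 804.88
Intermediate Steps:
Q = -8278623314554/1424875916555 (Q = -5 + (-245349/(-970195) + 1561104/(-1468649)) = -5 + (-245349*(-1/970195) + 1561104*(-1/1468649)) = -5 + (245349/970195 - 1561104/1468649) = -5 - 1154243731779/1424875916555 = -8278623314554/1424875916555 ≈ -5.8101)
l = 647840
√(l + Q) = √(647840 - 8278623314554/1424875916555) = √(923083335157676646/1424875916555) = √1315279213239440766413568274530/1424875916555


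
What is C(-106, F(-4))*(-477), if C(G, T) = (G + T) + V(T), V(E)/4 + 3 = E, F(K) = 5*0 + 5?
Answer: 44361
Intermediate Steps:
F(K) = 5 (F(K) = 0 + 5 = 5)
V(E) = -12 + 4*E
C(G, T) = -12 + G + 5*T (C(G, T) = (G + T) + (-12 + 4*T) = -12 + G + 5*T)
C(-106, F(-4))*(-477) = (-12 - 106 + 5*5)*(-477) = (-12 - 106 + 25)*(-477) = -93*(-477) = 44361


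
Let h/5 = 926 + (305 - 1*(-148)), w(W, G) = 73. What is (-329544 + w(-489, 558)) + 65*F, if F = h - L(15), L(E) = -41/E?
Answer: 356645/3 ≈ 1.1888e+5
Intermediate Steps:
h = 6895 (h = 5*(926 + (305 - 1*(-148))) = 5*(926 + (305 + 148)) = 5*(926 + 453) = 5*1379 = 6895)
F = 103466/15 (F = 6895 - (-41)/15 = 6895 - 1*(-41/15) = 6895 + 41/15 = 103466/15 ≈ 6897.7)
(-329544 + w(-489, 558)) + 65*F = (-329544 + 73) + 65*(103466/15) = -329471 + 1345058/3 = 356645/3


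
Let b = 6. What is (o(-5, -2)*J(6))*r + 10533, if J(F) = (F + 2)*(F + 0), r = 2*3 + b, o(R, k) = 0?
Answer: 10533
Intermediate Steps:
r = 12 (r = 2*3 + 6 = 6 + 6 = 12)
J(F) = F*(2 + F) (J(F) = (2 + F)*F = F*(2 + F))
(o(-5, -2)*J(6))*r + 10533 = (0*(6*(2 + 6)))*12 + 10533 = (0*(6*8))*12 + 10533 = (0*48)*12 + 10533 = 0*12 + 10533 = 0 + 10533 = 10533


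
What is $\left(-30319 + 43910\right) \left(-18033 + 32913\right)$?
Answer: $202234080$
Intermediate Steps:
$\left(-30319 + 43910\right) \left(-18033 + 32913\right) = 13591 \cdot 14880 = 202234080$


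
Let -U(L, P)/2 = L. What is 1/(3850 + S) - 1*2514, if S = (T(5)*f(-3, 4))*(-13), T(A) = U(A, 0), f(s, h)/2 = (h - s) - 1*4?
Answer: -11639819/4630 ≈ -2514.0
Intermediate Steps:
U(L, P) = -2*L
f(s, h) = -8 - 2*s + 2*h (f(s, h) = 2*((h - s) - 1*4) = 2*((h - s) - 4) = 2*(-4 + h - s) = -8 - 2*s + 2*h)
T(A) = -2*A
S = 780 (S = ((-2*5)*(-8 - 2*(-3) + 2*4))*(-13) = -10*(-8 + 6 + 8)*(-13) = -10*6*(-13) = -60*(-13) = 780)
1/(3850 + S) - 1*2514 = 1/(3850 + 780) - 1*2514 = 1/4630 - 2514 = -11639819/4630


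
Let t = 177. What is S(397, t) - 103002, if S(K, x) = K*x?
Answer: -32733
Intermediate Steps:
S(397, t) - 103002 = 397*177 - 103002 = 70269 - 103002 = -32733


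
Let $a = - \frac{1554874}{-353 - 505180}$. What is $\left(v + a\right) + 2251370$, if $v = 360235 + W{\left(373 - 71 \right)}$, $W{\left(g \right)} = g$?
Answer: $\frac{1320406736305}{505533} \approx 2.6119 \cdot 10^{6}$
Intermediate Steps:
$a = \frac{1554874}{505533}$ ($a = - \frac{1554874}{-353 - 505180} = - \frac{1554874}{-505533} = \left(-1554874\right) \left(- \frac{1}{505533}\right) = \frac{1554874}{505533} \approx 3.0757$)
$v = 360537$ ($v = 360235 + \left(373 - 71\right) = 360235 + 302 = 360537$)
$\left(v + a\right) + 2251370 = \left(360537 + \frac{1554874}{505533}\right) + 2251370 = \frac{182264906095}{505533} + 2251370 = \frac{1320406736305}{505533}$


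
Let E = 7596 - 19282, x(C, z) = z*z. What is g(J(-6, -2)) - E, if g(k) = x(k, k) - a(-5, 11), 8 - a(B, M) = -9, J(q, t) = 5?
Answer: 11694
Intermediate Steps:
x(C, z) = z²
a(B, M) = 17 (a(B, M) = 8 - 1*(-9) = 8 + 9 = 17)
E = -11686
g(k) = -17 + k² (g(k) = k² - 1*17 = k² - 17 = -17 + k²)
g(J(-6, -2)) - E = (-17 + 5²) - 1*(-11686) = (-17 + 25) + 11686 = 8 + 11686 = 11694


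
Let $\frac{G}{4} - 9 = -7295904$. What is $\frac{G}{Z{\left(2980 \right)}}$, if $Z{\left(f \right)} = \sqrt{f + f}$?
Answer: $- \frac{1459179 \sqrt{1490}}{149} \approx -3.7802 \cdot 10^{5}$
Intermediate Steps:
$G = -29183580$ ($G = 36 + 4 \left(-7295904\right) = 36 - 29183616 = -29183580$)
$Z{\left(f \right)} = \sqrt{2} \sqrt{f}$ ($Z{\left(f \right)} = \sqrt{2 f} = \sqrt{2} \sqrt{f}$)
$\frac{G}{Z{\left(2980 \right)}} = - \frac{29183580}{\sqrt{2} \sqrt{2980}} = - \frac{29183580}{\sqrt{2} \cdot 2 \sqrt{745}} = - \frac{29183580}{2 \sqrt{1490}} = - 29183580 \frac{\sqrt{1490}}{2980} = - \frac{1459179 \sqrt{1490}}{149}$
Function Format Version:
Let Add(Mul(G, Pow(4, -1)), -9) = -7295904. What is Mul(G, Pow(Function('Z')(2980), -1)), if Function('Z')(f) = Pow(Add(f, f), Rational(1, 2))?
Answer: Mul(Rational(-1459179, 149), Pow(1490, Rational(1, 2))) ≈ -3.7802e+5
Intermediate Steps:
G = -29183580 (G = Add(36, Mul(4, -7295904)) = Add(36, -29183616) = -29183580)
Function('Z')(f) = Mul(Pow(2, Rational(1, 2)), Pow(f, Rational(1, 2))) (Function('Z')(f) = Pow(Mul(2, f), Rational(1, 2)) = Mul(Pow(2, Rational(1, 2)), Pow(f, Rational(1, 2))))
Mul(G, Pow(Function('Z')(2980), -1)) = Mul(-29183580, Pow(Mul(Pow(2, Rational(1, 2)), Pow(2980, Rational(1, 2))), -1)) = Mul(-29183580, Pow(Mul(Pow(2, Rational(1, 2)), Mul(2, Pow(745, Rational(1, 2)))), -1)) = Mul(-29183580, Pow(Mul(2, Pow(1490, Rational(1, 2))), -1)) = Mul(-29183580, Mul(Rational(1, 2980), Pow(1490, Rational(1, 2)))) = Mul(Rational(-1459179, 149), Pow(1490, Rational(1, 2)))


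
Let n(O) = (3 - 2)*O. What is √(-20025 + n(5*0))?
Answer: 15*I*√89 ≈ 141.51*I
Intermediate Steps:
n(O) = O (n(O) = 1*O = O)
√(-20025 + n(5*0)) = √(-20025 + 5*0) = √(-20025 + 0) = √(-20025) = 15*I*√89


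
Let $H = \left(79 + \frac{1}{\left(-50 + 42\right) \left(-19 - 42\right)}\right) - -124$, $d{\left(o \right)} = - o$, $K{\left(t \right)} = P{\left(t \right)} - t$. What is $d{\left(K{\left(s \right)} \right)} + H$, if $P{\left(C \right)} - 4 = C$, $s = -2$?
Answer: $\frac{97113}{488} \approx 199.0$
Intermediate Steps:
$P{\left(C \right)} = 4 + C$
$K{\left(t \right)} = 4$ ($K{\left(t \right)} = \left(4 + t\right) - t = 4$)
$H = \frac{99065}{488}$ ($H = \left(79 + \frac{1}{\left(-8\right) \left(-61\right)}\right) + 124 = \left(79 + \frac{1}{488}\right) + 124 = \frac{38553}{488} + 124 = \frac{99065}{488} \approx 203.0$)
$d{\left(K{\left(s \right)} \right)} + H = \left(-1\right) 4 + \frac{99065}{488} = -4 + \frac{99065}{488} = \frac{97113}{488}$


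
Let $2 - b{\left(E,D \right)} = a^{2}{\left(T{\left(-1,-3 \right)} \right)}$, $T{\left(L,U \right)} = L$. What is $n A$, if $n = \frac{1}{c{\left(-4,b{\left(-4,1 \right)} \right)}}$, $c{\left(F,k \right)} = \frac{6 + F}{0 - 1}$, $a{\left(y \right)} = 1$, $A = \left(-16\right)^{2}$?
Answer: $-128$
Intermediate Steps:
$A = 256$
$b{\left(E,D \right)} = 1$ ($b{\left(E,D \right)} = 2 - 1^{2} = 2 - 1 = 1$)
$c{\left(F,k \right)} = -6 - F$ ($c{\left(F,k \right)} = \frac{6 + F}{-1} = \left(6 + F\right) \left(-1\right) = -6 - F$)
$n = - \frac{1}{2}$ ($n = \frac{1}{-6 - -4} = \frac{1}{-6 + 4} = \frac{1}{-2} = - \frac{1}{2} \approx -0.5$)
$n A = \left(- \frac{1}{2}\right) 256 = -128$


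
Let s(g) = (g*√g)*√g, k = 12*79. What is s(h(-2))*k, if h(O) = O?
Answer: 3792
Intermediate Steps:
k = 948
s(g) = g² (s(g) = g^(3/2)*√g = g²)
s(h(-2))*k = (-2)²*948 = 4*948 = 3792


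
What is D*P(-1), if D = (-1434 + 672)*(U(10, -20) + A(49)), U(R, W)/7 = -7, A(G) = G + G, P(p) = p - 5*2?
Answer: 410718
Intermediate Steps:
P(p) = -10 + p (P(p) = p - 10 = -10 + p)
A(G) = 2*G
U(R, W) = -49 (U(R, W) = 7*(-7) = -49)
D = -37338 (D = (-1434 + 672)*(-49 + 2*49) = -762*(-49 + 98) = -762*49 = -37338)
D*P(-1) = -37338*(-10 - 1) = -37338*(-11) = 410718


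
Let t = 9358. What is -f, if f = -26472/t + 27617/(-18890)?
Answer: 379247983/88386310 ≈ 4.2908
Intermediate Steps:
f = -379247983/88386310 (f = -26472/9358 + 27617/(-18890) = -26472*1/9358 + 27617*(-1/18890) = -13236/4679 - 27617/18890 = -379247983/88386310 ≈ -4.2908)
-f = -1*(-379247983/88386310) = 379247983/88386310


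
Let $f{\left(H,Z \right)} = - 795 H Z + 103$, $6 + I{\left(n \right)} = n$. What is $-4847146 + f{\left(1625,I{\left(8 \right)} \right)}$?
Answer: $-7430793$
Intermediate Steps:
$I{\left(n \right)} = -6 + n$
$f{\left(H,Z \right)} = 103 - 795 H Z$ ($f{\left(H,Z \right)} = - 795 H Z + 103 = 103 - 795 H Z$)
$-4847146 + f{\left(1625,I{\left(8 \right)} \right)} = -4847146 + \left(103 - 1291875 \left(-6 + 8\right)\right) = -4847146 + \left(103 - 1291875 \cdot 2\right) = -4847146 + \left(103 - 2583750\right) = -4847146 - 2583647 = -7430793$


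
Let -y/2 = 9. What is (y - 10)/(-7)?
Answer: 4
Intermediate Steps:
y = -18 (y = -2*9 = -18)
(y - 10)/(-7) = (-18 - 10)/(-7) = -28*(-⅐) = 4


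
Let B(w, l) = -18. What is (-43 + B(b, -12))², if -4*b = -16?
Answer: 3721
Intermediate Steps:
b = 4 (b = -¼*(-16) = 4)
(-43 + B(b, -12))² = (-43 - 18)² = (-61)² = 3721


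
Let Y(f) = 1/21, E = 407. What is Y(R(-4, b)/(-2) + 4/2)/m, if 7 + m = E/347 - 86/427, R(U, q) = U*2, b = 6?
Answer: -21167/2679708 ≈ -0.0078990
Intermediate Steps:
R(U, q) = 2*U
m = -893236/148169 (m = -7 + (407/347 - 86/427) = -7 + 143947/148169 = -893236/148169 ≈ -6.0285)
Y(f) = 1/21
Y(R(-4, b)/(-2) + 4/2)/m = 1/(21*(-893236/148169)) = (1/21)*(-148169/893236) = -21167/2679708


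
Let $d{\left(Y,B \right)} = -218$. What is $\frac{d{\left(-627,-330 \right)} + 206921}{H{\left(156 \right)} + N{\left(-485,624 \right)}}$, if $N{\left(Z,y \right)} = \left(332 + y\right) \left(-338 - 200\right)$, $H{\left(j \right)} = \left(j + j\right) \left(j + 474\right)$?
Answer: $- \frac{206703}{317768} \approx -0.65048$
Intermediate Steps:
$H{\left(j \right)} = 2 j \left(474 + j\right)$
$N{\left(Z,y \right)} = -178616 - 538 y$ ($N{\left(Z,y \right)} = \left(332 + y\right) \left(-538\right) = -178616 - 538 y$)
$\frac{d{\left(-627,-330 \right)} + 206921}{H{\left(156 \right)} + N{\left(-485,624 \right)}} = \frac{-218 + 206921}{2 \cdot 156 \left(474 + 156\right) - 514328} = \frac{206703}{2 \cdot 156 \cdot 630 - 514328} = \frac{206703}{196560 - 514328} = \frac{206703}{-317768} = 206703 \left(- \frac{1}{317768}\right) = - \frac{206703}{317768}$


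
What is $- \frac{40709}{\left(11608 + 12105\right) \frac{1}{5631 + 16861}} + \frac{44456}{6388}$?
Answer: $- \frac{1461992498034}{37869661} \approx -38606.0$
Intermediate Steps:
$- \frac{40709}{\left(11608 + 12105\right) \frac{1}{5631 + 16861}} + \frac{44456}{6388} = - \frac{40709}{23713 \cdot \frac{1}{22492}} + 44456 \cdot \frac{1}{6388} = - \frac{40709}{23713 \cdot \frac{1}{22492}} + \frac{11114}{1597} = - \frac{40709}{\frac{23713}{22492}} + \frac{11114}{1597} = \left(-40709\right) \frac{22492}{23713} + \frac{11114}{1597} = - \frac{915626828}{23713} + \frac{11114}{1597} = - \frac{1461992498034}{37869661}$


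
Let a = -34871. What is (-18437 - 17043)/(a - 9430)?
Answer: 35480/44301 ≈ 0.80089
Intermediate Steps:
(-18437 - 17043)/(a - 9430) = (-18437 - 17043)/(-34871 - 9430) = -35480/(-44301) = -35480*(-1/44301) = 35480/44301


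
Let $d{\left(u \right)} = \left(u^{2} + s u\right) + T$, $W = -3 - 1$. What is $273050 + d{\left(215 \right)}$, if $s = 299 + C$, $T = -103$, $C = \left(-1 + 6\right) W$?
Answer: $379157$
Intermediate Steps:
$W = -4$
$C = -20$ ($C = \left(-1 + 6\right) \left(-4\right) = 5 \left(-4\right) = -20$)
$s = 279$ ($s = 299 - 20 = 279$)
$d{\left(u \right)} = -103 + u^{2} + 279 u$ ($d{\left(u \right)} = \left(u^{2} + 279 u\right) - 103 = -103 + u^{2} + 279 u$)
$273050 + d{\left(215 \right)} = 273050 + \left(-103 + 215^{2} + 279 \cdot 215\right) = 273050 + \left(-103 + 46225 + 59985\right) = 273050 + 106107 = 379157$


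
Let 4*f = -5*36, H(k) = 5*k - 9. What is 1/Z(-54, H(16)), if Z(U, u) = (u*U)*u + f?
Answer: -1/272259 ≈ -3.6730e-6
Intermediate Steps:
H(k) = -9 + 5*k
f = -45 (f = (-5*36)/4 = (¼)*(-180) = -45)
Z(U, u) = -45 + U*u² (Z(U, u) = (u*U)*u - 45 = (U*u)*u - 45 = U*u² - 45 = -45 + U*u²)
1/Z(-54, H(16)) = 1/(-45 - 54*(-9 + 5*16)²) = 1/(-45 - 54*(-9 + 80)²) = 1/(-45 - 54*71²) = 1/(-45 - 54*5041) = 1/(-45 - 272214) = 1/(-272259) = -1/272259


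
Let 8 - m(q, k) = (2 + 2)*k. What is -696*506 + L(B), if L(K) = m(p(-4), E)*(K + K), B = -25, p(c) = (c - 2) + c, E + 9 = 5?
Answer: -353376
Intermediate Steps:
E = -4 (E = -9 + 5 = -4)
p(c) = -2 + 2*c (p(c) = (-2 + c) + c = -2 + 2*c)
m(q, k) = 8 - 4*k (m(q, k) = 8 - (2 + 2)*k = 8 - 4*k)
L(K) = 48*K (L(K) = (8 - 4*(-4))*(K + K) = (8 + 16)*(2*K) = 24*(2*K) = 48*K)
-696*506 + L(B) = -696*506 + 48*(-25) = -352176 - 1200 = -353376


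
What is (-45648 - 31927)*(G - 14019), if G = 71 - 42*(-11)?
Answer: 1046176450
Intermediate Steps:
G = 533 (G = 71 + 462 = 533)
(-45648 - 31927)*(G - 14019) = (-45648 - 31927)*(533 - 14019) = -77575*(-13486) = 1046176450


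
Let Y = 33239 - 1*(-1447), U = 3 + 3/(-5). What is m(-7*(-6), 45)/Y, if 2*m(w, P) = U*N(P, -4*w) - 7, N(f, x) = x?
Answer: -2051/346860 ≈ -0.0059130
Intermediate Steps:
U = 12/5 (U = 3 + 3*(-⅕) = 3 - ⅗ = 12/5 ≈ 2.4000)
m(w, P) = -7/2 - 24*w/5 (m(w, P) = (12*(-4*w)/5 - 7)/2 = (-48*w/5 - 7)/2 = (-7 - 48*w/5)/2 = -7/2 - 24*w/5)
Y = 34686 (Y = 33239 + 1447 = 34686)
m(-7*(-6), 45)/Y = (-7/2 - (-168)*(-6)/5)/34686 = (-7/2 - 24/5*42)*(1/34686) = (-7/2 - 1008/5)*(1/34686) = -2051/10*1/34686 = -2051/346860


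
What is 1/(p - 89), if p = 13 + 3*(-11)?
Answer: -1/109 ≈ -0.0091743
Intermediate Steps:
p = -20 (p = 13 - 33 = -20)
1/(p - 89) = 1/(-20 - 89) = 1/(-109) = -1/109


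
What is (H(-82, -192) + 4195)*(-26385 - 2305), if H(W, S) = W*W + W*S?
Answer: -764961470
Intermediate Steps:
H(W, S) = W² + S*W
(H(-82, -192) + 4195)*(-26385 - 2305) = (-82*(-192 - 82) + 4195)*(-26385 - 2305) = (-82*(-274) + 4195)*(-28690) = (22468 + 4195)*(-28690) = 26663*(-28690) = -764961470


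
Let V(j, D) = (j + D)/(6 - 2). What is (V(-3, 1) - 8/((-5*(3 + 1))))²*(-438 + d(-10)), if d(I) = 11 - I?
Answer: -417/100 ≈ -4.1700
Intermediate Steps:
V(j, D) = D/4 + j/4 (V(j, D) = (D + j)/4 = (D + j)*(¼) = D/4 + j/4)
(V(-3, 1) - 8/((-5*(3 + 1))))²*(-438 + d(-10)) = (((¼)*1 + (¼)*(-3)) - 8/((-5*(3 + 1))))²*(-438 + (11 - 1*(-10))) = ((¼ - ¾) - 8/((-5*4)))²*(-438 + (11 + 10)) = (-½ - 8/(-20))²*(-438 + 21) = (-½ - 8*(-1)/20)²*(-417) = (-½ - 2*(-⅕))²*(-417) = (-½ + ⅖)²*(-417) = (-⅒)²*(-417) = (1/100)*(-417) = -417/100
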